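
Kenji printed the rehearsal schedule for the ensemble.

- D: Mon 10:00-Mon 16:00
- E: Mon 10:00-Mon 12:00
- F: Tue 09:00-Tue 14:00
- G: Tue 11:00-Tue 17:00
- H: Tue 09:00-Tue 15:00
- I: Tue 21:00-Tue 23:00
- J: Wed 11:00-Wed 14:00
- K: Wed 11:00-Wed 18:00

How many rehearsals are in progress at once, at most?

3

Sort all start/end points and keep a running count:
Mon 10:00 start D → 1
Mon 10:00 start E → 2
Mon 12:00 end E → 1
Mon 16:00 end D → 0
Tue 09:00 start F → 1
Tue 09:00 start H → 2
Tue 11:00 start G → 3
Tue 14:00 end F → 2
Tue 15:00 end H → 1
Tue 17:00 end G → 0
Tue 21:00 start I → 1
Tue 23:00 end I → 0
Wed 11:00 start J → 1
Wed 11:00 start K → 2
Wed 14:00 end J → 1
Wed 18:00 end K → 0
Peak is 3, at Tue 11:00 (F, G, H).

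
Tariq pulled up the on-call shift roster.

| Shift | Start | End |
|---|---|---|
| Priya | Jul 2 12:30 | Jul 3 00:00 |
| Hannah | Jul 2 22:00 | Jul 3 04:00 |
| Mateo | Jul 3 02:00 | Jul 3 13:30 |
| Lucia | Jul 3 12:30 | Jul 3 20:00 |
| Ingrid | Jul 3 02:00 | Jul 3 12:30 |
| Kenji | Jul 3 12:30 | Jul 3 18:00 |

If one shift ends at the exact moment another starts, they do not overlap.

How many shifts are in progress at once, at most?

3

Sort all start/end points and keep a running count:
Jul 2 12:30 start Priya → 1
Jul 2 22:00 start Hannah → 2
Jul 3 00:00 end Priya → 1
Jul 3 02:00 start Ingrid → 2
Jul 3 02:00 start Mateo → 3
Jul 3 04:00 end Hannah → 2
Jul 3 12:30 end Ingrid → 1
Jul 3 12:30 start Kenji → 2
Jul 3 12:30 start Lucia → 3
Jul 3 13:30 end Mateo → 2
Jul 3 18:00 end Kenji → 1
Jul 3 20:00 end Lucia → 0
Peak is 3, at Jul 3 02:00 (Hannah, Ingrid, Mateo).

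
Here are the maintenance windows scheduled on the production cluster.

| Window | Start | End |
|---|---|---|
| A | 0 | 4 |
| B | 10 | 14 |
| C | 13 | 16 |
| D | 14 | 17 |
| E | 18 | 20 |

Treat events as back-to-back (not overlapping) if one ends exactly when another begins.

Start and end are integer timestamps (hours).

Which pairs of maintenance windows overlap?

Sorted by start: A, B, C, D, E.
B starts after A ends, so A has no further overlaps.
C starts before B ends → B and C overlap.
D starts exactly when B ends (back-to-back, no overlap), so B has no further overlaps.
D starts before C ends → C and D overlap.
E starts after C ends.
E starts after D ends.

B & C, C & D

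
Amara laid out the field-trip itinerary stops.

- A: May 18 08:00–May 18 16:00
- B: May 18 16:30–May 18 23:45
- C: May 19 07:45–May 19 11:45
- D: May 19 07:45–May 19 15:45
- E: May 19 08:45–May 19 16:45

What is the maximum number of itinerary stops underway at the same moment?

Sort all start/end points and keep a running count:
May 18 08:00 start A → 1
May 18 16:00 end A → 0
May 18 16:30 start B → 1
May 18 23:45 end B → 0
May 19 07:45 start C → 1
May 19 07:45 start D → 2
May 19 08:45 start E → 3
May 19 11:45 end C → 2
May 19 15:45 end D → 1
May 19 16:45 end E → 0
Peak is 3, at May 19 08:45 (C, D, E).

3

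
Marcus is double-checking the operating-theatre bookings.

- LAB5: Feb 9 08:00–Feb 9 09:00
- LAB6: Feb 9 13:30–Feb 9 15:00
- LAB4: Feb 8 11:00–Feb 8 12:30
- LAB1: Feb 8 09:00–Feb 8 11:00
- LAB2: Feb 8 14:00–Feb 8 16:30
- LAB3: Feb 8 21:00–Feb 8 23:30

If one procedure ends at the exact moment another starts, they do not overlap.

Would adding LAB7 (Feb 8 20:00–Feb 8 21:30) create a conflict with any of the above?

Yes — it overlaps LAB3

LAB1: ends Feb 8 11:00 at or before LAB7 starts Feb 8 20:00 → clear.
LAB4: ends Feb 8 12:30 at or before LAB7 starts Feb 8 20:00 → clear.
LAB2: ends Feb 8 16:30 at or before LAB7 starts Feb 8 20:00 → clear.
LAB3: starts Feb 8 21:00 before LAB7 ends Feb 8 21:30, and ends Feb 8 23:30 after LAB7 starts Feb 8 20:00 → overlap.
LAB5: starts Feb 9 08:00 at or after LAB7 ends Feb 8 21:30 → clear.
LAB6: starts Feb 9 13:30 at or after LAB7 ends Feb 8 21:30 → clear.
LAB7 overlaps LAB3.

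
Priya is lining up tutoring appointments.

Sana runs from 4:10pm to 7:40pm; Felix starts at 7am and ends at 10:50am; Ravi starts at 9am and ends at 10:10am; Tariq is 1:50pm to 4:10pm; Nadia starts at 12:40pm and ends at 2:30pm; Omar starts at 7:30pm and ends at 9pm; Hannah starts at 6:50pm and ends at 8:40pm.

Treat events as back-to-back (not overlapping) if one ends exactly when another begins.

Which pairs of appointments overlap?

Felix & Ravi, Hannah & Omar, Hannah & Sana, Nadia & Tariq, Omar & Sana

Sorted by start: Felix, Ravi, Nadia, Tariq, Sana, Hannah, Omar.
Ravi starts before Felix ends → Felix and Ravi overlap.
Nadia starts after Felix ends; Felix is clear from here.
Nadia starts after Ravi ends; Ravi is clear from here.
Tariq starts before Nadia ends → Nadia and Tariq overlap.
Sana starts after Nadia ends; Nadia is clear from here.
Sana starts exactly when Tariq ends (back-to-back, no overlap); Tariq is clear from here.
Hannah starts before Sana ends → Sana and Hannah overlap.
Omar starts before Sana ends → Sana and Omar overlap.
Omar starts before Hannah ends → Hannah and Omar overlap.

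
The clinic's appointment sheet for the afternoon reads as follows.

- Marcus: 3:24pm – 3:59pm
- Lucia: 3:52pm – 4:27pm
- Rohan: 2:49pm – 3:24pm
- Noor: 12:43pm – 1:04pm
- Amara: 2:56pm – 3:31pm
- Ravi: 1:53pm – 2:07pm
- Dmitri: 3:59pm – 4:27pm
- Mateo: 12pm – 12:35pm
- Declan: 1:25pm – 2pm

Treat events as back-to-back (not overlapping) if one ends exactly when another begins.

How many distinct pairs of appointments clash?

5

Sorted by start: Mateo, Noor, Declan, Ravi, Rohan, Amara, Marcus, Lucia, Dmitri.
Noor starts after Mateo ends; Mateo is clear from here.
Declan starts after Noor ends; Noor is clear from here.
Ravi starts before Declan ends → Declan and Ravi overlap.
Rohan starts after Declan ends; Declan is clear from here.
Rohan starts after Ravi ends; Ravi is clear from here.
Amara starts before Rohan ends → Rohan and Amara overlap.
Marcus starts exactly when Rohan ends (back-to-back, no overlap); Rohan is clear from here.
Marcus starts before Amara ends → Amara and Marcus overlap.
Lucia starts after Amara ends; Amara is clear from here.
Lucia starts before Marcus ends → Marcus and Lucia overlap.
Dmitri starts exactly when Marcus ends (back-to-back, no overlap).
Dmitri starts before Lucia ends → Lucia and Dmitri overlap.
Overlapping pairs: Amara & Marcus, Amara & Rohan, Declan & Ravi, Dmitri & Lucia, Lucia & Marcus — 5 in total.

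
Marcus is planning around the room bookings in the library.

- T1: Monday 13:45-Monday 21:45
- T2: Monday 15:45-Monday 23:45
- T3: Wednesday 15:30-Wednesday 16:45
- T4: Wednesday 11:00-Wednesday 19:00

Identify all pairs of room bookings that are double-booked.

T1 & T2, T3 & T4

Sorted by start: T1, T2, T4, T3.
T2 starts before T1 ends → T1 and T2 overlap.
T4 starts after T1 ends; T1 is clear from here.
T4 starts after T2 ends; T2 is clear from here.
T3 starts before T4 ends → T4 and T3 overlap.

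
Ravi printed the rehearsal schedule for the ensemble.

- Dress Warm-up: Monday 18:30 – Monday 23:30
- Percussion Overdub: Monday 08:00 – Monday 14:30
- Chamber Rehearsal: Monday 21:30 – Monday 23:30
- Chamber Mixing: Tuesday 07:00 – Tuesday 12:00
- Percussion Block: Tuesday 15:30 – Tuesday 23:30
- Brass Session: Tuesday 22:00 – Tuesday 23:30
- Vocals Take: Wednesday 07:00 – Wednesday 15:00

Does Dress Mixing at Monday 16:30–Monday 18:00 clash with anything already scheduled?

Percussion Overdub: ends Monday 14:30 at or before Dress Mixing starts Monday 16:30 → clear.
Dress Warm-up: starts Monday 18:30 at or after Dress Mixing ends Monday 18:00 → clear.
Chamber Rehearsal: starts Monday 21:30 at or after Dress Mixing ends Monday 18:00 → clear.
Chamber Mixing: starts Tuesday 07:00 at or after Dress Mixing ends Monday 18:00 → clear.
Percussion Block: starts Tuesday 15:30 at or after Dress Mixing ends Monday 18:00 → clear.
Brass Session: starts Tuesday 22:00 at or after Dress Mixing ends Monday 18:00 → clear.
Vocals Take: starts Wednesday 07:00 at or after Dress Mixing ends Monday 18:00 → clear.

No — it doesn't clash with anything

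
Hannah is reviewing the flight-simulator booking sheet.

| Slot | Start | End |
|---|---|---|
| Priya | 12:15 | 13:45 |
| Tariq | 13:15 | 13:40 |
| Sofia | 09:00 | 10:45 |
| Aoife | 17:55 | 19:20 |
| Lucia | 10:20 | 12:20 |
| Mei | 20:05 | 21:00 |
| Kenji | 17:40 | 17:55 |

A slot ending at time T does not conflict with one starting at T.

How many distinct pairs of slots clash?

Two intervals overlap when each starts before the other ends.
Sorted by start: Sofia, Lucia, Priya, Tariq, Kenji, Aoife, Mei.
Lucia starts before Sofia ends → Sofia and Lucia overlap.
Priya starts after Sofia ends, so Sofia has no further overlaps.
Priya starts before Lucia ends → Lucia and Priya overlap.
Tariq starts after Lucia ends, so Lucia has no further overlaps.
Tariq starts before Priya ends → Priya and Tariq overlap.
Kenji starts after Priya ends, so Priya has no further overlaps.
Kenji starts after Tariq ends, so Tariq has no further overlaps.
Aoife starts exactly when Kenji ends (back-to-back, no overlap), so Kenji has no further overlaps.
Mei starts after Aoife ends.
Overlapping pairs: Lucia & Priya, Lucia & Sofia, Priya & Tariq — 3 in total.

3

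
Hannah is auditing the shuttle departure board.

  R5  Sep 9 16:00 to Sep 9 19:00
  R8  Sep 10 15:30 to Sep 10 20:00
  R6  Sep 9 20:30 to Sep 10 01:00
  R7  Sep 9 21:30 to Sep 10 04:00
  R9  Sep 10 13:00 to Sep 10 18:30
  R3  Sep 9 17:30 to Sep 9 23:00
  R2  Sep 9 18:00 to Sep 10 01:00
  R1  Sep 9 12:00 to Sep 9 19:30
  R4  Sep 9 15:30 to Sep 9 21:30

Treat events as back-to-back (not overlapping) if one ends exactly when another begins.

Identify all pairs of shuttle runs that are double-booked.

R1 & R2, R1 & R3, R1 & R4, R1 & R5, R2 & R3, R2 & R4, R2 & R5, R2 & R6, R2 & R7, R3 & R4, R3 & R5, R3 & R6, R3 & R7, R4 & R5, R4 & R6, R6 & R7, R8 & R9

Two intervals overlap when each starts before the other ends.
Sorted by start: R1, R4, R5, R3, R2, R6, R7, R9, R8.
R4 starts before R1 ends → R1 and R4 overlap.
R5 starts before R1 ends → R1 and R5 overlap.
R3 starts before R1 ends → R1 and R3 overlap.
R2 starts before R1 ends → R1 and R2 overlap.
R6 starts after R1 ends — done with R1.
R5 starts before R4 ends → R4 and R5 overlap.
R3 starts before R4 ends → R4 and R3 overlap.
R2 starts before R4 ends → R4 and R2 overlap.
R6 starts before R4 ends → R4 and R6 overlap.
R7 starts exactly when R4 ends (back-to-back, no overlap) — done with R4.
R3 starts before R5 ends → R5 and R3 overlap.
R2 starts before R5 ends → R5 and R2 overlap.
R6 starts after R5 ends — done with R5.
R2 starts before R3 ends → R3 and R2 overlap.
R6 starts before R3 ends → R3 and R6 overlap.
R7 starts before R3 ends → R3 and R7 overlap.
R9 starts after R3 ends — done with R3.
R6 starts before R2 ends → R2 and R6 overlap.
R7 starts before R2 ends → R2 and R7 overlap.
R9 starts after R2 ends — done with R2.
R7 starts before R6 ends → R6 and R7 overlap.
R9 starts after R6 ends — done with R6.
R9 starts after R7 ends — done with R7.
R8 starts before R9 ends → R9 and R8 overlap.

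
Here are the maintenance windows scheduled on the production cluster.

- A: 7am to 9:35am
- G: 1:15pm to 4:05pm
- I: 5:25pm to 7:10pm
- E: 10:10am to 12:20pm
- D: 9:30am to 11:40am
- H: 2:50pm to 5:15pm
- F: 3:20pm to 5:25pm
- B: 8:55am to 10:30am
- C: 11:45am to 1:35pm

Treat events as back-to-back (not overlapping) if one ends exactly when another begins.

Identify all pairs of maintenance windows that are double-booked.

Two intervals overlap when each starts before the other ends.
Sorted by start: A, B, D, E, C, G, H, F, I.
B starts before A ends → A and B overlap.
D starts before A ends → A and D overlap.
E starts after A ends, so A has no further overlaps.
D starts before B ends → B and D overlap.
E starts before B ends → B and E overlap.
C starts after B ends, so B has no further overlaps.
E starts before D ends → D and E overlap.
C starts after D ends, so D has no further overlaps.
C starts before E ends → E and C overlap.
G starts after E ends, so E has no further overlaps.
G starts before C ends → C and G overlap.
H starts after C ends, so C has no further overlaps.
H starts before G ends → G and H overlap.
F starts before G ends → G and F overlap.
I starts after G ends.
F starts before H ends → H and F overlap.
I starts after H ends.
I starts exactly when F ends (back-to-back, no overlap).

A & B, A & D, B & D, B & E, C & E, C & G, D & E, F & G, F & H, G & H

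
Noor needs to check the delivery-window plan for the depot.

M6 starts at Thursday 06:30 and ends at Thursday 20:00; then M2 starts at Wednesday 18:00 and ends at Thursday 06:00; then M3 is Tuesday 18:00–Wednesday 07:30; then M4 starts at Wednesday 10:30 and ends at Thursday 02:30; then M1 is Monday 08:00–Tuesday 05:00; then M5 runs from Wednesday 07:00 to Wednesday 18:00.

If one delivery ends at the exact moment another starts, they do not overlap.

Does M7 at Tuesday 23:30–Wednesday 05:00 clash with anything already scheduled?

Yes — it overlaps M3

M1: ends Tuesday 05:00 at or before M7 starts Tuesday 23:30 → clear.
M3: starts Tuesday 18:00 before M7 ends Wednesday 05:00, and ends Wednesday 07:30 after M7 starts Tuesday 23:30 → overlap.
M5: starts Wednesday 07:00 at or after M7 ends Wednesday 05:00 → clear.
M4: starts Wednesday 10:30 at or after M7 ends Wednesday 05:00 → clear.
M2: starts Wednesday 18:00 at or after M7 ends Wednesday 05:00 → clear.
M6: starts Thursday 06:30 at or after M7 ends Wednesday 05:00 → clear.
M7 overlaps M3.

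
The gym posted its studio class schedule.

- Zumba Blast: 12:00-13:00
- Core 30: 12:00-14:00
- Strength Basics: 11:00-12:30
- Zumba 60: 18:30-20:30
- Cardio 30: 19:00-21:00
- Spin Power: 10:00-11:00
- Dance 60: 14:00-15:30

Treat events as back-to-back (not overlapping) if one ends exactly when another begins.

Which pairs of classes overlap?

Sorted by start: Spin Power, Strength Basics, Core 30, Zumba Blast, Dance 60, Zumba 60, Cardio 30.
Strength Basics starts exactly when Spin Power ends (back-to-back, no overlap); Spin Power is clear from here.
Core 30 starts before Strength Basics ends → Strength Basics and Core 30 overlap.
Zumba Blast starts before Strength Basics ends → Strength Basics and Zumba Blast overlap.
Dance 60 starts after Strength Basics ends; Strength Basics is clear from here.
Zumba Blast starts before Core 30 ends → Core 30 and Zumba Blast overlap.
Dance 60 starts exactly when Core 30 ends (back-to-back, no overlap); Core 30 is clear from here.
Dance 60 starts after Zumba Blast ends; Zumba Blast is clear from here.
Zumba 60 starts after Dance 60 ends; Dance 60 is clear from here.
Cardio 30 starts before Zumba 60 ends → Zumba 60 and Cardio 30 overlap.

Cardio 30 & Zumba 60, Core 30 & Strength Basics, Core 30 & Zumba Blast, Strength Basics & Zumba Blast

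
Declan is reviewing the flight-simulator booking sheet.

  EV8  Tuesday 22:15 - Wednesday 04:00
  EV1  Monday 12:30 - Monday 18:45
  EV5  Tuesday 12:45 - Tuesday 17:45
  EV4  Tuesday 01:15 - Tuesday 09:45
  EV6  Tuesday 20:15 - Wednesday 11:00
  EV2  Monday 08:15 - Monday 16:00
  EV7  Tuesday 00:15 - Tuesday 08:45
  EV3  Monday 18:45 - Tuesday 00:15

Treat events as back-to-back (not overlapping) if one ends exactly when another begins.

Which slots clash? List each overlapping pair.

Sorted by start: EV2, EV1, EV3, EV7, EV4, EV5, EV6, EV8.
EV1 starts before EV2 ends → EV2 and EV1 overlap.
EV3 starts after EV2 ends, so nothing later overlaps EV2 either.
EV3 starts exactly when EV1 ends (back-to-back, no overlap), so nothing later overlaps EV1 either.
EV7 starts exactly when EV3 ends (back-to-back, no overlap), so nothing later overlaps EV3 either.
EV4 starts before EV7 ends → EV7 and EV4 overlap.
EV5 starts after EV7 ends, so nothing later overlaps EV7 either.
EV5 starts after EV4 ends, so nothing later overlaps EV4 either.
EV6 starts after EV5 ends, so nothing later overlaps EV5 either.
EV8 starts before EV6 ends → EV6 and EV8 overlap.

EV1 & EV2, EV4 & EV7, EV6 & EV8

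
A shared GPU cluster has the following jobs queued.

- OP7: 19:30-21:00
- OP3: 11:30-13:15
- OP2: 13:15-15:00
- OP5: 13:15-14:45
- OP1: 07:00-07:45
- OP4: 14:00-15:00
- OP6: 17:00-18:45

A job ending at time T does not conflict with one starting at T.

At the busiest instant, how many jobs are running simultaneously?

Sweep the timeline, counting +1 at each start and −1 at each end (ends before starts at a tie):
07:00 start OP1 → 1
07:45 end OP1 → 0
11:30 start OP3 → 1
13:15 end OP3 → 0
13:15 start OP2 → 1
13:15 start OP5 → 2
14:00 start OP4 → 3
14:45 end OP5 → 2
15:00 end OP2 → 1
15:00 end OP4 → 0
17:00 start OP6 → 1
18:45 end OP6 → 0
19:30 start OP7 → 1
21:00 end OP7 → 0
Peak is 3, at 14:00 (OP2, OP4, OP5).

3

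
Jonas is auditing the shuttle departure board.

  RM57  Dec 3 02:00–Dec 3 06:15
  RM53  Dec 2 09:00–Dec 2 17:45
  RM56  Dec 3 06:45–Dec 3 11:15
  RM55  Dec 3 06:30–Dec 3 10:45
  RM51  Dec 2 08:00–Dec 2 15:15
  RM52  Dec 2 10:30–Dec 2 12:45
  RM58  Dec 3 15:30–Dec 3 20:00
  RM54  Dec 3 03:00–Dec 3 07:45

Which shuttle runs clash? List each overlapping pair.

RM51 & RM52, RM51 & RM53, RM52 & RM53, RM54 & RM55, RM54 & RM56, RM54 & RM57, RM55 & RM56

Two intervals overlap when each starts before the other ends.
Sorted by start: RM51, RM53, RM52, RM57, RM54, RM55, RM56, RM58.
RM53 starts before RM51 ends → RM51 and RM53 overlap.
RM52 starts before RM51 ends → RM51 and RM52 overlap.
RM57 starts after RM51 ends; RM51 is clear from here.
RM52 starts before RM53 ends → RM53 and RM52 overlap.
RM57 starts after RM53 ends; RM53 is clear from here.
RM57 starts after RM52 ends; RM52 is clear from here.
RM54 starts before RM57 ends → RM57 and RM54 overlap.
RM55 starts after RM57 ends; RM57 is clear from here.
RM55 starts before RM54 ends → RM54 and RM55 overlap.
RM56 starts before RM54 ends → RM54 and RM56 overlap.
RM58 starts after RM54 ends.
RM56 starts before RM55 ends → RM55 and RM56 overlap.
RM58 starts after RM55 ends.
RM58 starts after RM56 ends.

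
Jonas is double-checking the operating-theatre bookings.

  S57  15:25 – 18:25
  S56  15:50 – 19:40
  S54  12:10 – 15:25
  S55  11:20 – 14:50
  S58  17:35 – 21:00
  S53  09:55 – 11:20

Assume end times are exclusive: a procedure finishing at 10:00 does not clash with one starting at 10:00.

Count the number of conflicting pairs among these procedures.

Sorted by start: S53, S55, S54, S57, S56, S58.
S55 starts exactly when S53 ends (back-to-back, no overlap) — done with S53.
S54 starts before S55 ends → S55 and S54 overlap.
S57 starts after S55 ends — done with S55.
S57 starts exactly when S54 ends (back-to-back, no overlap) — done with S54.
S56 starts before S57 ends → S57 and S56 overlap.
S58 starts before S57 ends → S57 and S58 overlap.
S58 starts before S56 ends → S56 and S58 overlap.
Overlapping pairs: S54 & S55, S56 & S57, S56 & S58, S57 & S58 — 4 in total.

4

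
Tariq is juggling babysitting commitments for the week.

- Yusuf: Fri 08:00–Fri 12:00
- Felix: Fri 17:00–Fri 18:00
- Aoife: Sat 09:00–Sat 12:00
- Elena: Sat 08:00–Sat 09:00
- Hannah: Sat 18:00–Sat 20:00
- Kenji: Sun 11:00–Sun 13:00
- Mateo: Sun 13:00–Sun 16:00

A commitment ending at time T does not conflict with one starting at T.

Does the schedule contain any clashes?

Sorted by start: Yusuf, Felix, Elena, Aoife, Hannah, Kenji, Mateo.
Felix starts after Yusuf ends; Yusuf is clear from here.
Elena starts after Felix ends; Felix is clear from here.
Aoife starts exactly when Elena ends (back-to-back, no overlap); Elena is clear from here.
Hannah starts after Aoife ends; Aoife is clear from here.
Kenji starts after Hannah ends; Hannah is clear from here.
Mateo starts exactly when Kenji ends (back-to-back, no overlap).
Every pair is clear; the schedule has no overlaps.

No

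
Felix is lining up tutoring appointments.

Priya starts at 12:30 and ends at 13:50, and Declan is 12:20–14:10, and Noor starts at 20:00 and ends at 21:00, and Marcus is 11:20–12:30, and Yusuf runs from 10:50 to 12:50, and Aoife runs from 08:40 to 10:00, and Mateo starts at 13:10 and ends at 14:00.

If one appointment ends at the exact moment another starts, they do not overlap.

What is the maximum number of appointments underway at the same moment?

3

Sweep the timeline, counting +1 at each start and −1 at each end (ends before starts at a tie):
08:40 start Aoife → 1
10:00 end Aoife → 0
10:50 start Yusuf → 1
11:20 start Marcus → 2
12:20 start Declan → 3
12:30 end Marcus → 2
12:30 start Priya → 3
12:50 end Yusuf → 2
13:10 start Mateo → 3
13:50 end Priya → 2
14:00 end Mateo → 1
14:10 end Declan → 0
20:00 start Noor → 1
21:00 end Noor → 0
Peak is 3, at 12:20 (Declan, Marcus, Yusuf).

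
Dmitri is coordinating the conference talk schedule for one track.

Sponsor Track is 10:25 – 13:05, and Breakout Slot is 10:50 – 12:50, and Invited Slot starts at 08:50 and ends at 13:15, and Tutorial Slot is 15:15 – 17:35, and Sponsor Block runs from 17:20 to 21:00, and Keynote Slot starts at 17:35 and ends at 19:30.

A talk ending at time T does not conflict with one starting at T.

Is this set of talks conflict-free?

No

Sorted by start: Invited Slot, Sponsor Track, Breakout Slot, Tutorial Slot, Sponsor Block, Keynote Slot.
Sponsor Track starts before Invited Slot ends → Invited Slot and Sponsor Track overlap.
That's a conflict, so the schedule is not conflict-free.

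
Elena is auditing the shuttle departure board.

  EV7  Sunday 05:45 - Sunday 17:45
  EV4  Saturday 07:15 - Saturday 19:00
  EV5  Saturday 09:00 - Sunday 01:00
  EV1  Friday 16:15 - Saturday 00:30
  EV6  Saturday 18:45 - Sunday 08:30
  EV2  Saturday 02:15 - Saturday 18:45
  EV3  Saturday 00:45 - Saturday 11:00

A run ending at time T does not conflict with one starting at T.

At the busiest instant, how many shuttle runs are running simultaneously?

Sort all start/end points and keep a running count:
Friday 16:15 start EV1 → 1
Saturday 00:30 end EV1 → 0
Saturday 00:45 start EV3 → 1
Saturday 02:15 start EV2 → 2
Saturday 07:15 start EV4 → 3
Saturday 09:00 start EV5 → 4
Saturday 11:00 end EV3 → 3
Saturday 18:45 end EV2 → 2
Saturday 18:45 start EV6 → 3
Saturday 19:00 end EV4 → 2
Sunday 01:00 end EV5 → 1
Sunday 05:45 start EV7 → 2
Sunday 08:30 end EV6 → 1
Sunday 17:45 end EV7 → 0
Peak is 4, at Saturday 09:00 (EV2, EV3, EV4, EV5).

4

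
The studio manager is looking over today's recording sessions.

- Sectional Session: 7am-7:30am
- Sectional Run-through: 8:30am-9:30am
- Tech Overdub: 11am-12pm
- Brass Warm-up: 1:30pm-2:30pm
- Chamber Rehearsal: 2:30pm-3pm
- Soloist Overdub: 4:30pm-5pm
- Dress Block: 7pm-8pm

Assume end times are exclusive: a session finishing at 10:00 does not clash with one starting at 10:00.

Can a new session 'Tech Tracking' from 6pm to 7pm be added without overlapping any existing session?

Yes — the slot is free

Sectional Session: ends 7:30am at or before Tech Tracking starts 6pm → clear.
Sectional Run-through: ends 9:30am at or before Tech Tracking starts 6pm → clear.
Tech Overdub: ends 12pm at or before Tech Tracking starts 6pm → clear.
Brass Warm-up: ends 2:30pm at or before Tech Tracking starts 6pm → clear.
Chamber Rehearsal: ends 3pm at or before Tech Tracking starts 6pm → clear.
Soloist Overdub: ends 5pm at or before Tech Tracking starts 6pm → clear.
Dress Block: starts 7pm at or after Tech Tracking ends 7pm → clear.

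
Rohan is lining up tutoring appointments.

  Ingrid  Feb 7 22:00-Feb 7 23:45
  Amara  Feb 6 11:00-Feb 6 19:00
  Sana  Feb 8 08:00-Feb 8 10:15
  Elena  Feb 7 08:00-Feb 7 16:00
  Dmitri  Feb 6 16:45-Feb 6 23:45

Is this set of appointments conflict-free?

No

Sorted by start: Amara, Dmitri, Elena, Ingrid, Sana.
Dmitri starts before Amara ends → Amara and Dmitri overlap.
That's a conflict, so the schedule is not conflict-free.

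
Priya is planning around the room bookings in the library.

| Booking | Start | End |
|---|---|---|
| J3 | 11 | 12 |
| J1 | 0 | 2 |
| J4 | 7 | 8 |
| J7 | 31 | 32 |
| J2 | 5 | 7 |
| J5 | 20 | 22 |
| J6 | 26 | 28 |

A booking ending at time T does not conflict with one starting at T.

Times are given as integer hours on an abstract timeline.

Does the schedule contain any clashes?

No

Two intervals overlap when each starts before the other ends.
Sorted by start: J1, J2, J4, J3, J5, J6, J7.
J2 starts after J1 ends — done with J1.
J4 starts exactly when J2 ends (back-to-back, no overlap) — done with J2.
J3 starts after J4 ends — done with J4.
J5 starts after J3 ends — done with J3.
J6 starts after J5 ends — done with J5.
J7 starts after J6 ends.
Every pair is clear; the schedule has no overlaps.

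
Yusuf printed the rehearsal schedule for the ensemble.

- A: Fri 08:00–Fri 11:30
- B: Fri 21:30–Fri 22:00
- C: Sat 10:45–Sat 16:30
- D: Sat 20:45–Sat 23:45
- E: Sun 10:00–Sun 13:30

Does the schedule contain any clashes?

Sorted by start: A, B, C, D, E.
B starts after A ends; A is clear from here.
C starts after B ends; B is clear from here.
D starts after C ends; C is clear from here.
E starts after D ends.
Every pair is clear; the schedule has no overlaps.

No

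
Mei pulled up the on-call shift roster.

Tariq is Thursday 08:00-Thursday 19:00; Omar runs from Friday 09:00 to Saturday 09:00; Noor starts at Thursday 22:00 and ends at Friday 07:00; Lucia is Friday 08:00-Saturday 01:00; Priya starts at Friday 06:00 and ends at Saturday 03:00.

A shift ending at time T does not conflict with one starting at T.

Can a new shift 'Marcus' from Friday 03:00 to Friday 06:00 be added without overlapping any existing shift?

Tariq: ends Thursday 19:00 at or before Marcus starts Friday 03:00 → clear.
Noor: starts Thursday 22:00 before Marcus ends Friday 06:00, and ends Friday 07:00 after Marcus starts Friday 03:00 → overlap.
Priya: starts Friday 06:00 at or after Marcus ends Friday 06:00 → clear.
Lucia: starts Friday 08:00 at or after Marcus ends Friday 06:00 → clear.
Omar: starts Friday 09:00 at or after Marcus ends Friday 06:00 → clear.
Marcus overlaps Noor.

No — it overlaps Noor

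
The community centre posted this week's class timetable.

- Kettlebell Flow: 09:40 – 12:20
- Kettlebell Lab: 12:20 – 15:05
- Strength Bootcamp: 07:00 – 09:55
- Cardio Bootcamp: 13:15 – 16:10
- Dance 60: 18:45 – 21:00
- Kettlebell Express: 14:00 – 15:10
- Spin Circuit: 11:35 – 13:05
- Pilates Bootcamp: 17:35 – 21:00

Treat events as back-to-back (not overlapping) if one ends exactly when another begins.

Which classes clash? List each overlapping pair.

Check each pair: they overlap iff neither finishes before the other starts.
Sorted by start: Strength Bootcamp, Kettlebell Flow, Spin Circuit, Kettlebell Lab, Cardio Bootcamp, Kettlebell Express, Pilates Bootcamp, Dance 60.
Kettlebell Flow starts before Strength Bootcamp ends → Strength Bootcamp and Kettlebell Flow overlap.
Spin Circuit starts after Strength Bootcamp ends; Strength Bootcamp is clear from here.
Spin Circuit starts before Kettlebell Flow ends → Kettlebell Flow and Spin Circuit overlap.
Kettlebell Lab starts exactly when Kettlebell Flow ends (back-to-back, no overlap); Kettlebell Flow is clear from here.
Kettlebell Lab starts before Spin Circuit ends → Spin Circuit and Kettlebell Lab overlap.
Cardio Bootcamp starts after Spin Circuit ends; Spin Circuit is clear from here.
Cardio Bootcamp starts before Kettlebell Lab ends → Kettlebell Lab and Cardio Bootcamp overlap.
Kettlebell Express starts before Kettlebell Lab ends → Kettlebell Lab and Kettlebell Express overlap.
Pilates Bootcamp starts after Kettlebell Lab ends; Kettlebell Lab is clear from here.
Kettlebell Express starts before Cardio Bootcamp ends → Cardio Bootcamp and Kettlebell Express overlap.
Pilates Bootcamp starts after Cardio Bootcamp ends; Cardio Bootcamp is clear from here.
Pilates Bootcamp starts after Kettlebell Express ends; Kettlebell Express is clear from here.
Dance 60 starts before Pilates Bootcamp ends → Pilates Bootcamp and Dance 60 overlap.

Cardio Bootcamp & Kettlebell Express, Cardio Bootcamp & Kettlebell Lab, Dance 60 & Pilates Bootcamp, Kettlebell Express & Kettlebell Lab, Kettlebell Flow & Spin Circuit, Kettlebell Flow & Strength Bootcamp, Kettlebell Lab & Spin Circuit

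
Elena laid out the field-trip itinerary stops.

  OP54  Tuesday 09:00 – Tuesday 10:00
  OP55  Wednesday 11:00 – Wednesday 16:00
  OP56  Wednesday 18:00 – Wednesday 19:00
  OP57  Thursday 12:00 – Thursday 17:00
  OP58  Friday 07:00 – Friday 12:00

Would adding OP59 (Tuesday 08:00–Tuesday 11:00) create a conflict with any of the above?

OP54: starts Tuesday 09:00 before OP59 ends Tuesday 11:00, and ends Tuesday 10:00 after OP59 starts Tuesday 08:00 → overlap.
OP55: starts Wednesday 11:00 at or after OP59 ends Tuesday 11:00 → clear.
OP56: starts Wednesday 18:00 at or after OP59 ends Tuesday 11:00 → clear.
OP57: starts Thursday 12:00 at or after OP59 ends Tuesday 11:00 → clear.
OP58: starts Friday 07:00 at or after OP59 ends Tuesday 11:00 → clear.
OP59 overlaps OP54.

Yes — it overlaps OP54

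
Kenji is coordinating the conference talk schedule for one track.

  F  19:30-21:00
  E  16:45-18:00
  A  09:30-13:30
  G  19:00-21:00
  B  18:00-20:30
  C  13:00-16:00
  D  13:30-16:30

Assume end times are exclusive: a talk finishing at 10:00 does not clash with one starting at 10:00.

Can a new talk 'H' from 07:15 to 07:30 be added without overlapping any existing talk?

Yes — the slot is free

A: starts 09:30 at or after H ends 07:30 → clear.
C: starts 13:00 at or after H ends 07:30 → clear.
D: starts 13:30 at or after H ends 07:30 → clear.
E: starts 16:45 at or after H ends 07:30 → clear.
B: starts 18:00 at or after H ends 07:30 → clear.
G: starts 19:00 at or after H ends 07:30 → clear.
F: starts 19:30 at or after H ends 07:30 → clear.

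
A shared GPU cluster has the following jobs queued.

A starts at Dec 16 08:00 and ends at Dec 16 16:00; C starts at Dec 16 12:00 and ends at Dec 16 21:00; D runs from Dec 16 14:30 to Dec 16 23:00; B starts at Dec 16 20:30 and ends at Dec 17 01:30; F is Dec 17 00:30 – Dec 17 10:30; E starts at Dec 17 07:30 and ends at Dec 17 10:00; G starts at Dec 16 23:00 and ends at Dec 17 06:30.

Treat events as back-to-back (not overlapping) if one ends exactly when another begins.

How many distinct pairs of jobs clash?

9

Sorted by start: A, C, D, B, G, F, E.
C starts before A ends → A and C overlap.
D starts before A ends → A and D overlap.
B starts after A ends — done with A.
D starts before C ends → C and D overlap.
B starts before C ends → C and B overlap.
G starts after C ends — done with C.
B starts before D ends → D and B overlap.
G starts exactly when D ends (back-to-back, no overlap) — done with D.
G starts before B ends → B and G overlap.
F starts before B ends → B and F overlap.
E starts after B ends.
F starts before G ends → G and F overlap.
E starts after G ends.
E starts before F ends → F and E overlap.
Overlapping pairs: A & C, A & D, B & C, B & D, B & F, B & G, C & D, E & F, F & G — 9 in total.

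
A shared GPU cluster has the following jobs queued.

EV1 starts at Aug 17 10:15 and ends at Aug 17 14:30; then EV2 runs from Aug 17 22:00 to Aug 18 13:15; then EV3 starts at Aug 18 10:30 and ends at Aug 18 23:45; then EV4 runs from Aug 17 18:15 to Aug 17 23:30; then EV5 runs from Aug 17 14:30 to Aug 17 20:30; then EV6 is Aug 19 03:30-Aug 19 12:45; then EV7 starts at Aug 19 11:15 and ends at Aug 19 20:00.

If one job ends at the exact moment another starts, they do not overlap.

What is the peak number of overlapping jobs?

Walk through starts and ends in time order (an end at T is processed before a start at T):
Aug 17 10:15 start EV1 → 1
Aug 17 14:30 end EV1 → 0
Aug 17 14:30 start EV5 → 1
Aug 17 18:15 start EV4 → 2
Aug 17 20:30 end EV5 → 1
Aug 17 22:00 start EV2 → 2
Aug 17 23:30 end EV4 → 1
Aug 18 10:30 start EV3 → 2
Aug 18 13:15 end EV2 → 1
Aug 18 23:45 end EV3 → 0
Aug 19 03:30 start EV6 → 1
Aug 19 11:15 start EV7 → 2
Aug 19 12:45 end EV6 → 1
Aug 19 20:00 end EV7 → 0
Peak is 2, at Aug 17 18:15 (EV4, EV5).

2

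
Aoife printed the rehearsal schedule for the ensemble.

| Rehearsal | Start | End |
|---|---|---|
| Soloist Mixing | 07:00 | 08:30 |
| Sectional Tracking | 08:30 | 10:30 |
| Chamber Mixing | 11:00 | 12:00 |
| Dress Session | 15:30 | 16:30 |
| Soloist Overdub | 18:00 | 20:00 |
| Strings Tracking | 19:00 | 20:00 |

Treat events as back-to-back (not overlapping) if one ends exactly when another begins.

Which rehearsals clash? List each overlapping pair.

Soloist Overdub & Strings Tracking

Sorted by start: Soloist Mixing, Sectional Tracking, Chamber Mixing, Dress Session, Soloist Overdub, Strings Tracking.
Sectional Tracking starts exactly when Soloist Mixing ends (back-to-back, no overlap), so nothing later overlaps Soloist Mixing either.
Chamber Mixing starts after Sectional Tracking ends, so nothing later overlaps Sectional Tracking either.
Dress Session starts after Chamber Mixing ends, so nothing later overlaps Chamber Mixing either.
Soloist Overdub starts after Dress Session ends, so nothing later overlaps Dress Session either.
Strings Tracking starts before Soloist Overdub ends → Soloist Overdub and Strings Tracking overlap.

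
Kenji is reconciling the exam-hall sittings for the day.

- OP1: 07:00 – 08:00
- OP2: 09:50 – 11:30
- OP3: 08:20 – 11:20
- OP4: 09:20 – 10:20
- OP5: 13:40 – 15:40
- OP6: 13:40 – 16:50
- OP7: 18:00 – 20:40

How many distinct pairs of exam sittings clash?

Sorted by start: OP1, OP3, OP4, OP2, OP5, OP6, OP7.
OP3 starts after OP1 ends; OP1 is clear from here.
OP4 starts before OP3 ends → OP3 and OP4 overlap.
OP2 starts before OP3 ends → OP3 and OP2 overlap.
OP5 starts after OP3 ends; OP3 is clear from here.
OP2 starts before OP4 ends → OP4 and OP2 overlap.
OP5 starts after OP4 ends; OP4 is clear from here.
OP5 starts after OP2 ends; OP2 is clear from here.
OP6 starts before OP5 ends → OP5 and OP6 overlap.
OP7 starts after OP5 ends.
OP7 starts after OP6 ends.
Overlapping pairs: OP2 & OP3, OP2 & OP4, OP3 & OP4, OP5 & OP6 — 4 in total.

4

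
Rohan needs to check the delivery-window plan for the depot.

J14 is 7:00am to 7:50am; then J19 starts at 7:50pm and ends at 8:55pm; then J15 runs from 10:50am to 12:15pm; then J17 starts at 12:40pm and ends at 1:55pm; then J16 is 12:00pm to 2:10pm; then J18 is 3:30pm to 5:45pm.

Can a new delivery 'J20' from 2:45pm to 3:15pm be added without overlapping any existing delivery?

J14: ends 7:50am at or before J20 starts 2:45pm → clear.
J15: ends 12:15pm at or before J20 starts 2:45pm → clear.
J16: ends 2:10pm at or before J20 starts 2:45pm → clear.
J17: ends 1:55pm at or before J20 starts 2:45pm → clear.
J18: starts 3:30pm at or after J20 ends 3:15pm → clear.
J19: starts 7:50pm at or after J20 ends 3:15pm → clear.

Yes — the slot is free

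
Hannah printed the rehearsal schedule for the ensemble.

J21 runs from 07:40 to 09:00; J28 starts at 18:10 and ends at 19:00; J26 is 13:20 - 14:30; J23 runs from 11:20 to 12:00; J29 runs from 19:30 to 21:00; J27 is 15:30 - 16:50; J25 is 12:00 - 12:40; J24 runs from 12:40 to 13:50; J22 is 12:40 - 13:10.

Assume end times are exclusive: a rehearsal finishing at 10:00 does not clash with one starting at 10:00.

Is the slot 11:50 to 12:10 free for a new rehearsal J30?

J21: ends 09:00 at or before J30 starts 11:50 → clear.
J23: starts 11:20 before J30 ends 12:10, and ends 12:00 after J30 starts 11:50 → overlap.
J25: starts 12:00 before J30 ends 12:10, and ends 12:40 after J30 starts 11:50 → overlap.
J22: starts 12:40 at or after J30 ends 12:10 → clear.
J24: starts 12:40 at or after J30 ends 12:10 → clear.
J26: starts 13:20 at or after J30 ends 12:10 → clear.
J27: starts 15:30 at or after J30 ends 12:10 → clear.
J28: starts 18:10 at or after J30 ends 12:10 → clear.
J29: starts 19:30 at or after J30 ends 12:10 → clear.
J30 overlaps J23, J25.

No — it overlaps J23, J25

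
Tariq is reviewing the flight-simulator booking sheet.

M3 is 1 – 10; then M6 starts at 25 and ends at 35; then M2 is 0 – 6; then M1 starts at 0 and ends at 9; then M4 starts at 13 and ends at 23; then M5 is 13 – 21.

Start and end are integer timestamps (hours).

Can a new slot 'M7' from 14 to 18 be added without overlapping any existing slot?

No — it overlaps M4, M5

M1: ends 9 at or before M7 starts 14 → clear.
M2: ends 6 at or before M7 starts 14 → clear.
M3: ends 10 at or before M7 starts 14 → clear.
M4: starts 13 before M7 ends 18, and ends 23 after M7 starts 14 → overlap.
M5: starts 13 before M7 ends 18, and ends 21 after M7 starts 14 → overlap.
M6: starts 25 at or after M7 ends 18 → clear.
M7 overlaps M4, M5.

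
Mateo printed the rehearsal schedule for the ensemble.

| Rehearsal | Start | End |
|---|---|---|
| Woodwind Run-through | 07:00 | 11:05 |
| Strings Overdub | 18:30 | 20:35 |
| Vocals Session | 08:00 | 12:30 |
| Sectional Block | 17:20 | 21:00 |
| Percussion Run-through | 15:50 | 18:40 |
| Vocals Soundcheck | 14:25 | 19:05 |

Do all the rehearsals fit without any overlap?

No

Sorted by start: Woodwind Run-through, Vocals Session, Vocals Soundcheck, Percussion Run-through, Sectional Block, Strings Overdub.
Vocals Session starts before Woodwind Run-through ends → Woodwind Run-through and Vocals Session overlap.
That's a conflict, so the schedule is not conflict-free.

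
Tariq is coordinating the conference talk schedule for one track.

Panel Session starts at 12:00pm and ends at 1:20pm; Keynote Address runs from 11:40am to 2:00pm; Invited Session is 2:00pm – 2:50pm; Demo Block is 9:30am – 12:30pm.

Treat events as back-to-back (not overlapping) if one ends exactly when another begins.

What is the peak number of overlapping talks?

Sort all start/end points and keep a running count:
9:30am start Demo Block → 1
11:40am start Keynote Address → 2
12:00pm start Panel Session → 3
12:30pm end Demo Block → 2
1:20pm end Panel Session → 1
2:00pm end Keynote Address → 0
2:00pm start Invited Session → 1
2:50pm end Invited Session → 0
Peak is 3, at 12:00pm (Demo Block, Keynote Address, Panel Session).

3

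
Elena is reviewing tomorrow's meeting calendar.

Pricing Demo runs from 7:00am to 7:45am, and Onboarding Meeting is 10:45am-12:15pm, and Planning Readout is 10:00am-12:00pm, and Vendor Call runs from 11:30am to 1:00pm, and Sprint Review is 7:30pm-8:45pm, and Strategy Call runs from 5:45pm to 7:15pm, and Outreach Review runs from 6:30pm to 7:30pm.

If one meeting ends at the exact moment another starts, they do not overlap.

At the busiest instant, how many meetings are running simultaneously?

Sort all start/end points and keep a running count:
7:00am start Pricing Demo → 1
7:45am end Pricing Demo → 0
10:00am start Planning Readout → 1
10:45am start Onboarding Meeting → 2
11:30am start Vendor Call → 3
12:00pm end Planning Readout → 2
12:15pm end Onboarding Meeting → 1
1:00pm end Vendor Call → 0
5:45pm start Strategy Call → 1
6:30pm start Outreach Review → 2
7:15pm end Strategy Call → 1
7:30pm end Outreach Review → 0
7:30pm start Sprint Review → 1
8:45pm end Sprint Review → 0
Peak is 3, at 11:30am (Onboarding Meeting, Planning Readout, Vendor Call).

3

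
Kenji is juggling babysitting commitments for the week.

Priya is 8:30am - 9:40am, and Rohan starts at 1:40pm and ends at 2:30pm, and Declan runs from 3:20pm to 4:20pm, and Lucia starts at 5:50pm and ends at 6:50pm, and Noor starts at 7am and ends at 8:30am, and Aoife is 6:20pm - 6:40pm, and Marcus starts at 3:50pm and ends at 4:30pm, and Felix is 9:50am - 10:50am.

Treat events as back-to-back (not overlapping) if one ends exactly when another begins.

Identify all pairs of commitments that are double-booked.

Sorted by start: Noor, Priya, Felix, Rohan, Declan, Marcus, Lucia, Aoife.
Priya starts exactly when Noor ends (back-to-back, no overlap) — done with Noor.
Felix starts after Priya ends — done with Priya.
Rohan starts after Felix ends — done with Felix.
Declan starts after Rohan ends — done with Rohan.
Marcus starts before Declan ends → Declan and Marcus overlap.
Lucia starts after Declan ends — done with Declan.
Lucia starts after Marcus ends — done with Marcus.
Aoife starts before Lucia ends → Lucia and Aoife overlap.

Aoife & Lucia, Declan & Marcus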